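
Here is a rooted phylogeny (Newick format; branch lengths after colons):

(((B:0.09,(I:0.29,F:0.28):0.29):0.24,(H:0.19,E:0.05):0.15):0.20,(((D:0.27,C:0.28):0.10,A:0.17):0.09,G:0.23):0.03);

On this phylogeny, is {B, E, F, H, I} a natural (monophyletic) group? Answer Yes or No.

The most recent common ancestor of these taxa subtends ((B,(I,F)),(H,E)).
That clade has exactly 5 tips — every listed taxon and nothing else — so the group is monophyletic.

Yes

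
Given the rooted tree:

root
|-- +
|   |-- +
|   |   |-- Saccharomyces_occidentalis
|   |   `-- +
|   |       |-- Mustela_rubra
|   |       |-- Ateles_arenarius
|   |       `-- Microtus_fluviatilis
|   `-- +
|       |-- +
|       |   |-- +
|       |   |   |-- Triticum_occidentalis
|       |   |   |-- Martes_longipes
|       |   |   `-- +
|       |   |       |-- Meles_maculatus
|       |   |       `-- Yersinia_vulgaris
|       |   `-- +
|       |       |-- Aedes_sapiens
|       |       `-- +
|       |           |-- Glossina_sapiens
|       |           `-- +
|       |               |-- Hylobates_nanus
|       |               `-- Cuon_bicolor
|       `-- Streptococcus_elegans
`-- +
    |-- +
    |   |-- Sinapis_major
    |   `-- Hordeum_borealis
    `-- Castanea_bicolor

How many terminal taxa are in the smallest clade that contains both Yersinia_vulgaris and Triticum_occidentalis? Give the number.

The MRCA of Yersinia_vulgaris and Triticum_occidentalis is the node subtending (Triticum_occidentalis,Martes_longipes,(Meles_maculatus,Yersinia_vulgaris)).
That clade contains 4 terminal taxa: Martes_longipes, Meles_maculatus, Triticum_occidentalis, Yersinia_vulgaris.

4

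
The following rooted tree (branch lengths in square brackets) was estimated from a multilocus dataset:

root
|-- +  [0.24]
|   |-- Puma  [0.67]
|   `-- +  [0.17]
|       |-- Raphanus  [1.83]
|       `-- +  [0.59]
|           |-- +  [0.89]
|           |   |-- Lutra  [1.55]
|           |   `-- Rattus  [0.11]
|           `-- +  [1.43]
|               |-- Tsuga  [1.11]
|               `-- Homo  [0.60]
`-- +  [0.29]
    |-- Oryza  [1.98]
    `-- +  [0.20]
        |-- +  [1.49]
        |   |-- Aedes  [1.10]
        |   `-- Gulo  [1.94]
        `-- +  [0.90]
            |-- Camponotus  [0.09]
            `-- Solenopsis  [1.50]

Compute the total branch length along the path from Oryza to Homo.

5.30

The path runs Oryza → … → MRCA → … → Homo; the MRCA is the root of the tree.
Branch lengths along that path: 1.98 + 0.29 + 0.24 + 0.17 + 0.59 + 1.43 + 0.60 = 5.30.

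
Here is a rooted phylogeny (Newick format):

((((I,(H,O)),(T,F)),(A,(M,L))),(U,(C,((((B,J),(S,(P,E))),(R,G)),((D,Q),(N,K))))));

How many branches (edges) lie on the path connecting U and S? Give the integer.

The MRCA of U and S is the node subtending (U,(C,((((B,J),(S,(P,E))),(R,G)),((D,Q),(N,K))))).
From U up to that node: 1 branch. From S up to the same node: 6 branches. Total: 1 + 6 = 7.

7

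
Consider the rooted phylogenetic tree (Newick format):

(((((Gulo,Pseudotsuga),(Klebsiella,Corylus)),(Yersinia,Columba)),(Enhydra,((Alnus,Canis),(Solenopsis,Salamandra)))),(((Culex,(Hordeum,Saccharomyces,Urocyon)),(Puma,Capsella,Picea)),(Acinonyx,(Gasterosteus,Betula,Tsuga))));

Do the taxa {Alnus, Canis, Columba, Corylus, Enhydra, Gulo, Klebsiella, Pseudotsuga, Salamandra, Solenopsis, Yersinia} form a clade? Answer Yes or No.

The most recent common ancestor of these taxa subtends ((((Gulo,Pseudotsuga),(Klebsiella,Corylus)),(Yersinia,Columba)),(Enhydra,((Alnus,Canis),(Solenopsis,Salamandra)))).
That clade has exactly 11 tips — every listed taxon and nothing else — so the group is monophyletic.

Yes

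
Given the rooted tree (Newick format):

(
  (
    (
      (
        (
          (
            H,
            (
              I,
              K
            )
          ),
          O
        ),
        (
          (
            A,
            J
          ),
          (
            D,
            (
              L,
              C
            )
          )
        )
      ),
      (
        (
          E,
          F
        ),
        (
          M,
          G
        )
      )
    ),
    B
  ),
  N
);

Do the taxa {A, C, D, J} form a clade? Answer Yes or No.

No

The MRCA of the listed taxa subtends ((A,J),(D,(L,C))).
That clade also contains L, which is not in the proposed group, so the group is not monophyletic.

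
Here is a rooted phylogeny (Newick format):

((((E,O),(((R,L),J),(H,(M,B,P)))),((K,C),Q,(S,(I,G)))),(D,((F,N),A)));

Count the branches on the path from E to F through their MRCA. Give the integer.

The MRCA of E and F is the root of the tree.
From E up to that node: 4 branches. From F up to the same node: 4 branches. Total: 4 + 4 = 8.

8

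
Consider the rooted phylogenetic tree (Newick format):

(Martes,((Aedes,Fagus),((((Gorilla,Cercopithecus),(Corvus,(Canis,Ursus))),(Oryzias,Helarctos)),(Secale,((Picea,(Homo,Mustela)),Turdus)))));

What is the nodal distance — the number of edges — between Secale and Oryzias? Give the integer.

The MRCA of Secale and Oryzias is the node subtending ((((Gorilla,Cercopithecus),(Corvus,(Canis,Ursus))),(Oryzias,Helarctos)),(Secale,((Picea,(Homo,Mustela)),Turdus))).
From Secale up to that node: 2 branches. From Oryzias up to the same node: 3 branches. Total: 2 + 3 = 5.

5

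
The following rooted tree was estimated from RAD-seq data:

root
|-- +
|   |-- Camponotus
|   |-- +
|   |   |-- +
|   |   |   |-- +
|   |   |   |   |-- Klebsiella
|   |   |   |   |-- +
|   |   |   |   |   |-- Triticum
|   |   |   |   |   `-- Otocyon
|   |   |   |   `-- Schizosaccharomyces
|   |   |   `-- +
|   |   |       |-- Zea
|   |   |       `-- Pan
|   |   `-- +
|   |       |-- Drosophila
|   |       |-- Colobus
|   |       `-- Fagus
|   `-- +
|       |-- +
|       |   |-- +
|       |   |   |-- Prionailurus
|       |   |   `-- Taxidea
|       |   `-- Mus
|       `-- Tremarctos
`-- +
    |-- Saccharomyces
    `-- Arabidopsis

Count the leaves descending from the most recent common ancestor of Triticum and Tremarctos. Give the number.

14

The MRCA of Triticum and Tremarctos is the node subtending (Camponotus,(((Klebsiella,(Triticum,Otocyon),Schizosaccharomyces),(Zea,Pan)),(Drosophila,Colobus,Fagus)),(((Prionailurus,Taxidea),Mus),Tremarctos)).
That clade contains 14 terminal taxa: Camponotus, Colobus, Drosophila, Fagus, Klebsiella, Mus, Otocyon, Pan, Prionailurus, Schizosaccharomyces, Taxidea, Tremarctos, Triticum, Zea.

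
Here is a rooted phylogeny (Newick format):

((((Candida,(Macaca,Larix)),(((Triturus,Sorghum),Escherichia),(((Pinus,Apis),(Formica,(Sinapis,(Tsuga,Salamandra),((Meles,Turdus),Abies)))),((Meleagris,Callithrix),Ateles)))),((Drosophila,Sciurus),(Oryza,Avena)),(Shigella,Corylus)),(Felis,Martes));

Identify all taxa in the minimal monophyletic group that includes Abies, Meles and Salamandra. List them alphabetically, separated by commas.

Abies, Meles, Salamandra, Sinapis, Tsuga, Turdus

Tracing Abies: it sits inside ((Meles,Turdus),Abies).
Tracing Meles: it sits inside (Meles,Turdus).
Tracing Salamandra: it sits inside (Tsuga,Salamandra).
The smallest clade enclosing all 3 is (Sinapis,(Tsuga,Salamandra),((Meles,Turdus),Abies)); the answer is its 6 terminal taxa in alphabetical order.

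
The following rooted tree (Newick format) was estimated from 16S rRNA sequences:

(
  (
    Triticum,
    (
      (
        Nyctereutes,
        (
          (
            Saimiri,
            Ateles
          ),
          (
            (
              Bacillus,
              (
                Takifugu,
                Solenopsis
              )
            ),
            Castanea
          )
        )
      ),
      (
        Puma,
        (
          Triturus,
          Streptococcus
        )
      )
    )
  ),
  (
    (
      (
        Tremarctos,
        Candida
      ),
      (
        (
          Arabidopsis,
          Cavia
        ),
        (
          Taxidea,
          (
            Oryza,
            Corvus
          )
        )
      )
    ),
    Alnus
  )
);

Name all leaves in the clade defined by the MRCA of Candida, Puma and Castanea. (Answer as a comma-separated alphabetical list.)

Alnus, Arabidopsis, Ateles, Bacillus, Candida, Castanea, Cavia, Corvus, Nyctereutes, Oryza, Puma, Saimiri, Solenopsis, Streptococcus, Takifugu, Taxidea, Tremarctos, Triticum, Triturus

Tracing Candida: it sits inside (Tremarctos,Candida).
Tracing Puma: it sits inside (Puma,(Triturus,Streptococcus)).
Tracing Castanea: it sits inside ((Bacillus,(Takifugu,Solenopsis)),Castanea).
The smallest clade enclosing all 3 is the whole tree (their MRCA is the root), so the answer is all 19 tips in alphabetical order.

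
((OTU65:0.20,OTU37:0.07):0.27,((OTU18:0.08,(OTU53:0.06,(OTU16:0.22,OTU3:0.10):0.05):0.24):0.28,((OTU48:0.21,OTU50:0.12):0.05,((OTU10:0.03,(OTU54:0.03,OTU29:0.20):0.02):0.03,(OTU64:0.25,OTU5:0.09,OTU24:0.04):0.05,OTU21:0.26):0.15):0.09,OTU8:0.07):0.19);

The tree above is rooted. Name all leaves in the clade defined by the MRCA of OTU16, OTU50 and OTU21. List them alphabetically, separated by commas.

OTU10, OTU16, OTU18, OTU21, OTU24, OTU29, OTU3, OTU48, OTU5, OTU50, OTU53, OTU54, OTU64, OTU8

Tracing OTU16: it sits inside (OTU16,OTU3).
Tracing OTU50: it sits inside (OTU48,OTU50).
Tracing OTU21: it sits inside ((OTU10,(OTU54,OTU29)),(OTU64,OTU5,OTU24),OTU21).
The smallest clade enclosing all 3 is ((OTU18,(OTU53,(OTU16,OTU3))),((OTU48,OTU50),((OTU10,(OTU54,OTU29)),(OTU64,OTU5,OTU24),OTU21)),OTU8); the answer is its 14 terminal taxa in alphabetical order.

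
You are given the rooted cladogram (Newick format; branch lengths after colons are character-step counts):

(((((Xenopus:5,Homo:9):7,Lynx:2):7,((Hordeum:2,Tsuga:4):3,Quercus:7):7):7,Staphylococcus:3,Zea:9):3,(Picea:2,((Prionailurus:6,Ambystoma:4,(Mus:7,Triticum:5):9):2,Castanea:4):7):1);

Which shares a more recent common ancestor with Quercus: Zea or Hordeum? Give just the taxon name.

Hordeum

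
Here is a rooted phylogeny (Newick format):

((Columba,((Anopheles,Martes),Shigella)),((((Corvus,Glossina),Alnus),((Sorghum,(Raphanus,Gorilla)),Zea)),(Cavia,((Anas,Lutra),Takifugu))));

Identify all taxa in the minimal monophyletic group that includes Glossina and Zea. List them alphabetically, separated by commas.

Tracing Glossina: it sits inside (Corvus,Glossina).
Tracing Zea: it sits inside ((Sorghum,(Raphanus,Gorilla)),Zea).
The smallest clade enclosing both is (((Corvus,Glossina),Alnus),((Sorghum,(Raphanus,Gorilla)),Zea)); the answer is its 7 terminal taxa in alphabetical order.

Alnus, Corvus, Glossina, Gorilla, Raphanus, Sorghum, Zea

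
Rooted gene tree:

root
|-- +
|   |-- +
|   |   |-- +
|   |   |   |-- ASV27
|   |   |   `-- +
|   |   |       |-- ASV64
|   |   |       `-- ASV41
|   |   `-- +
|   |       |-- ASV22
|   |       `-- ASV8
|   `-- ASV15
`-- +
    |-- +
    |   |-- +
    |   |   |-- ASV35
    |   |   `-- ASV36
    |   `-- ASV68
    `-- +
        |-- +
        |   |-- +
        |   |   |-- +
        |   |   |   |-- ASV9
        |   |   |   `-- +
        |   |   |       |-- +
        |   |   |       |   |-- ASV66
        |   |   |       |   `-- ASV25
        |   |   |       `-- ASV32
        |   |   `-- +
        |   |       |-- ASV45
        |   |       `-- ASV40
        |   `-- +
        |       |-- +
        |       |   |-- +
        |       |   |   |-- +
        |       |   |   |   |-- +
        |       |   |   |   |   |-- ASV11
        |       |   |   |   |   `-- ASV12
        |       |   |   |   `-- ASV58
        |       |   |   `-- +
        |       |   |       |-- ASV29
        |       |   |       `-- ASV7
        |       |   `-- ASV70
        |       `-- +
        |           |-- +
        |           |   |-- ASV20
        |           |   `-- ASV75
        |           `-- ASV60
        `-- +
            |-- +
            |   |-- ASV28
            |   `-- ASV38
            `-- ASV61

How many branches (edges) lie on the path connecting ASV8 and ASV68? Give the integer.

7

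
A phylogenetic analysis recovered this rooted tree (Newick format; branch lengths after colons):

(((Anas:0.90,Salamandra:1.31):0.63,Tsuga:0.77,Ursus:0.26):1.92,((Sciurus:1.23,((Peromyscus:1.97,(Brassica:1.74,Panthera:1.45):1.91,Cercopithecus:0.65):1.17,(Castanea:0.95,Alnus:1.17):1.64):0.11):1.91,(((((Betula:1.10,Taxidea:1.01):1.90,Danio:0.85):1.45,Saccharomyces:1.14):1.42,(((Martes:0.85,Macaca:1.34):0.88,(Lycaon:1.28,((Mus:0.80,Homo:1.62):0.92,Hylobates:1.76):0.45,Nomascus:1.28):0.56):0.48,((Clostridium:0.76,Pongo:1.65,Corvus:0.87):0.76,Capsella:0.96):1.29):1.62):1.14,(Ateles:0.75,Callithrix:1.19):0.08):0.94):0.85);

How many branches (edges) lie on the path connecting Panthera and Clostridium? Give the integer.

11

The MRCA of Panthera and Clostridium is the node subtending ((Sciurus,((Peromyscus,(Brassica,Panthera),Cercopithecus),(Castanea,Alnus))),(((((Betula,Taxidea),Danio),Saccharomyces),(((Martes,Macaca),(Lycaon,((Mus,Homo),Hylobates),Nomascus)),((Clostridium,Pongo,Corvus),Capsella))),(Ateles,Callithrix))).
From Panthera up to that node: 5 branches. From Clostridium up to the same node: 6 branches. Total: 5 + 6 = 11.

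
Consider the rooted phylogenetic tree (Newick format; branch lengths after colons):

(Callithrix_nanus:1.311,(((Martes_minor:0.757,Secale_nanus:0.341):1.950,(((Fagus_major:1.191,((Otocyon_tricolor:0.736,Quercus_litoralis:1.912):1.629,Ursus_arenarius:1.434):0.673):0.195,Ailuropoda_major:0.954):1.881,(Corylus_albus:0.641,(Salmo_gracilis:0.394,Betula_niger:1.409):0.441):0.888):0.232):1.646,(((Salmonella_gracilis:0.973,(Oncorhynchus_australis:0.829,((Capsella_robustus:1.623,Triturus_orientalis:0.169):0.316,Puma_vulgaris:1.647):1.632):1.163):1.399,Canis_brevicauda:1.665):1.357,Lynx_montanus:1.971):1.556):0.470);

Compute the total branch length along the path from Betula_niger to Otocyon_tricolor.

7.852

The path runs Betula_niger → … → MRCA → … → Otocyon_tricolor; the MRCA is the node subtending (((Fagus_major,((Otocyon_tricolor,Quercus_litoralis),Ursus_arenarius)),Ailuropoda_major),(Corylus_albus,(Salmo_gracilis,Betula_niger))).
Branch lengths along that path: 1.409 + 0.441 + 0.888 + 1.881 + 0.195 + 0.673 + 1.629 + 0.736 = 7.852.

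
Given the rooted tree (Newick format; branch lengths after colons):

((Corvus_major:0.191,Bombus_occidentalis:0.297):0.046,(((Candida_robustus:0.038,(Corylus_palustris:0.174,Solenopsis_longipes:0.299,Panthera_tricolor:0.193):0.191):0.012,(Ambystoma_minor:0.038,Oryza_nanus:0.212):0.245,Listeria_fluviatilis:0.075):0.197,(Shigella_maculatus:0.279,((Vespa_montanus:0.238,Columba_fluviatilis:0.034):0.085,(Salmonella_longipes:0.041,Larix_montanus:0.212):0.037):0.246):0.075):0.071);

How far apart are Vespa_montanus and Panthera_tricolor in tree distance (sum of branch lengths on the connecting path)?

The path runs Vespa_montanus → … → MRCA → … → Panthera_tricolor; the MRCA is the node subtending (((Candida_robustus,(Corylus_palustris,Solenopsis_longipes,Panthera_tricolor)),(Ambystoma_minor,Oryza_nanus),Listeria_fluviatilis),(Shigella_maculatus,((Vespa_montanus,Columba_fluviatilis),(Salmonella_longipes,Larix_montanus)))).
Branch lengths along that path: 0.238 + 0.085 + 0.246 + 0.075 + 0.197 + 0.012 + 0.191 + 0.193 = 1.237.

1.237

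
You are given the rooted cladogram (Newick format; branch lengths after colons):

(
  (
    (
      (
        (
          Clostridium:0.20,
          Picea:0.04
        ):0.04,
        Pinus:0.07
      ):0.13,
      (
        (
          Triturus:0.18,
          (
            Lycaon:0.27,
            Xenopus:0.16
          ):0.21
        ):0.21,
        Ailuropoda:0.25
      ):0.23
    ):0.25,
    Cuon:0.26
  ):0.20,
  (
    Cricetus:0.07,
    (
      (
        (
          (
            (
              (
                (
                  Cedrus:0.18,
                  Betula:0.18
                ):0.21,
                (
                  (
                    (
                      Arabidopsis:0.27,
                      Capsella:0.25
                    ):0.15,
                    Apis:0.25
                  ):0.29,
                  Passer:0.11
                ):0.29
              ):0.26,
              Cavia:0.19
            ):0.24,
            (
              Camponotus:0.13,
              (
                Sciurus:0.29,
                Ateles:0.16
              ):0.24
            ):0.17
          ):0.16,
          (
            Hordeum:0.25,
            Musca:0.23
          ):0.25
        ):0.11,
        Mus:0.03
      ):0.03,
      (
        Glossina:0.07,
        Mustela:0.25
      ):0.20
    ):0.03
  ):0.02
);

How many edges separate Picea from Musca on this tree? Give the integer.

11

The MRCA of Picea and Musca is the root of the tree.
From Picea up to that node: 5 branches. From Musca up to the same node: 6 branches. Total: 5 + 6 = 11.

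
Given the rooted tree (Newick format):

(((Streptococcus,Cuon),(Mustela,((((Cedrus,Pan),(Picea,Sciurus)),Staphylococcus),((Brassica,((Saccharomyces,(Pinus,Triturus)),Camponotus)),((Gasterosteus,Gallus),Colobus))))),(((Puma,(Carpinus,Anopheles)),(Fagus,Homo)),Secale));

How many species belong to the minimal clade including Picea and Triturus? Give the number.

The MRCA of Picea and Triturus is the node subtending ((((Cedrus,Pan),(Picea,Sciurus)),Staphylococcus),((Brassica,((Saccharomyces,(Pinus,Triturus)),Camponotus)),((Gasterosteus,Gallus),Colobus))).
That clade contains 13 terminal taxa: Brassica, Camponotus, Cedrus, Colobus, Gallus, Gasterosteus, Pan, Picea, Pinus, Saccharomyces, Sciurus, Staphylococcus, Triturus.

13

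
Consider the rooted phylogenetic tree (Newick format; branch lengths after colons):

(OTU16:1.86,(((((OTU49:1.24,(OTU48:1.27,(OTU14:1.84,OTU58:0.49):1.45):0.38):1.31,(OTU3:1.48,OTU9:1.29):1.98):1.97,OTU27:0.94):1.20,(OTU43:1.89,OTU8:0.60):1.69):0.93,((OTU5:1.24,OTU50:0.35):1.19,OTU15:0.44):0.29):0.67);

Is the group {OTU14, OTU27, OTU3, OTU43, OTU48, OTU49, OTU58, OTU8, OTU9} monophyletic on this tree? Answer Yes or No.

The most recent common ancestor of these taxa subtends ((((OTU49,(OTU48,(OTU14,OTU58))),(OTU3,OTU9)),OTU27),(OTU43,OTU8)).
That clade has exactly 9 tips — every listed taxon and nothing else — so the group is monophyletic.

Yes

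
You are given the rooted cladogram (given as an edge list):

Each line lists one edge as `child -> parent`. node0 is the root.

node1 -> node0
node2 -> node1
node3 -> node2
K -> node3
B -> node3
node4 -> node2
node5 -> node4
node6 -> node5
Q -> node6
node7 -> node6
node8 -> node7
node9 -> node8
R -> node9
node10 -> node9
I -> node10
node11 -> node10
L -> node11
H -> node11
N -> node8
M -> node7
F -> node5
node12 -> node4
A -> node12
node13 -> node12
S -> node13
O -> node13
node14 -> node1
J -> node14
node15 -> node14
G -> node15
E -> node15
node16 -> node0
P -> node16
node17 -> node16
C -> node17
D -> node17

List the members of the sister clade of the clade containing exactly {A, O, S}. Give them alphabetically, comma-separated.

F, H, I, L, M, N, Q, R

The clade containing exactly {A, O, S} attaches to the tree at the node subtending (((Q,(((R,(I,(L,H))),N),M)),F),(A,(S,O))).
The other lineage descending from that same node — the sister group — is ((Q,(((R,(I,(L,H))),N),M)),F); its 8 tips in alphabetical order are the answer.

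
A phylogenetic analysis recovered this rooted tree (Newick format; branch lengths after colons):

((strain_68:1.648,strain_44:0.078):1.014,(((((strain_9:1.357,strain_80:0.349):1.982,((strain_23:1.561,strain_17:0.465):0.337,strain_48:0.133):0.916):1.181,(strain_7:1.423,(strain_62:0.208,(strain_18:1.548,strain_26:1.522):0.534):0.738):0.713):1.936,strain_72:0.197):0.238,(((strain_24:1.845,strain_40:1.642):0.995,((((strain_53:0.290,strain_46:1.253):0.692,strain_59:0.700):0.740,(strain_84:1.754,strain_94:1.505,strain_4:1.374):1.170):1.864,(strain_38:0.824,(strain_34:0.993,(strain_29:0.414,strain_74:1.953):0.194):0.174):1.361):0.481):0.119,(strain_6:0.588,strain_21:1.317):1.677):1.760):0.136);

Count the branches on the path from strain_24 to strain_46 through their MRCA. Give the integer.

7

The MRCA of strain_24 and strain_46 is the node subtending ((strain_24,strain_40),((((strain_53,strain_46),strain_59),(strain_84,strain_94,strain_4)),(strain_38,(strain_34,(strain_29,strain_74))))).
From strain_24 up to that node: 2 branches. From strain_46 up to the same node: 5 branches. Total: 2 + 5 = 7.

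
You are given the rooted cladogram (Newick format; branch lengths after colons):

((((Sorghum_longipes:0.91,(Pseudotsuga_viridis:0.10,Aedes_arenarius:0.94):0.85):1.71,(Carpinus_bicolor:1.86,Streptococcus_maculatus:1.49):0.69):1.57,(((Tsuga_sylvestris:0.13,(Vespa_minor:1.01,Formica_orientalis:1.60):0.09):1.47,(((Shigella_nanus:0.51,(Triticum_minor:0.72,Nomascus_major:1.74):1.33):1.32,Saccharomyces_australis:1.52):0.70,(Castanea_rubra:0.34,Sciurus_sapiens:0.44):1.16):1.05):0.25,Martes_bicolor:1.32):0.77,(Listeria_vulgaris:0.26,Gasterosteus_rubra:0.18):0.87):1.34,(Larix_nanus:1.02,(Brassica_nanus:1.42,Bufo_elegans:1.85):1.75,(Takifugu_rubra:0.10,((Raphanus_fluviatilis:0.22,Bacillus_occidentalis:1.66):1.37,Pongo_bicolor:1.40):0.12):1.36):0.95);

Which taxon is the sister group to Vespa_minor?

Vespa_minor attaches to the tree at the node subtending (Vespa_minor,Formica_orientalis).
The other lineage descending from that same node — the sister group — is the single tip Formica_orientalis.

Formica_orientalis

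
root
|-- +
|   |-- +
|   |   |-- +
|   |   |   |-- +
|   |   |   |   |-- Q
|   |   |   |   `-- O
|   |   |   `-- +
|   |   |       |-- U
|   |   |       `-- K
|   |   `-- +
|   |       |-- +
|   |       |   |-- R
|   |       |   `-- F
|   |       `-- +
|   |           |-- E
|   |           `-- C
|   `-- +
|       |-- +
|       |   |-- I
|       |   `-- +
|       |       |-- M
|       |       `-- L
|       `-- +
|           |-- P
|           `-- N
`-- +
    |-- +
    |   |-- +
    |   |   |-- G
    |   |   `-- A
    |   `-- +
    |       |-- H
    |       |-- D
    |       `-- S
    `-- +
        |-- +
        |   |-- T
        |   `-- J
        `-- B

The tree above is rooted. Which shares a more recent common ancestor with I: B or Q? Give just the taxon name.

Q

The MRCA of I and Q subtends ((((Q,O),(U,K)),((R,F),(E,C))),((I,(M,L)),(P,N))) (13 taxa).
The MRCA of I and B is the root, subtending the entire tree (21 taxa).
The first is nested inside the second, so I shares a more recent common ancestor with Q.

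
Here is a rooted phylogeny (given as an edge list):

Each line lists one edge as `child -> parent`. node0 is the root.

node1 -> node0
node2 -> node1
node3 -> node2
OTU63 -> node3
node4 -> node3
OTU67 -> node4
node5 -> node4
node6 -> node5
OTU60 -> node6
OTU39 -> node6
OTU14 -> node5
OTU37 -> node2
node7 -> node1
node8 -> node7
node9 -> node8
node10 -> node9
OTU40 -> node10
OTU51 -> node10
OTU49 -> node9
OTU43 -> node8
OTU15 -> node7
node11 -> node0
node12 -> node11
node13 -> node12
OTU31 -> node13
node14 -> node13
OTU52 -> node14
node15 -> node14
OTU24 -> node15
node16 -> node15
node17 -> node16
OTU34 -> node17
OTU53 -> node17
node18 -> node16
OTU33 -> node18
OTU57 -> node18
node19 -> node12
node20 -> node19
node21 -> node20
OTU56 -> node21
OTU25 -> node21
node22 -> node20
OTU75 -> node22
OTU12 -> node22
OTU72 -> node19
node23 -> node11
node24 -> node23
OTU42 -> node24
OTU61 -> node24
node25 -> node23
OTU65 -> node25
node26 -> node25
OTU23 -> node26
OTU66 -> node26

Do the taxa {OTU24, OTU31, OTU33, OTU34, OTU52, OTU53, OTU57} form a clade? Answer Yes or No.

The most recent common ancestor of these taxa subtends (OTU31,(OTU52,(OTU24,((OTU34,OTU53),(OTU33,OTU57))))).
That clade has exactly 7 tips — every listed taxon and nothing else — so the group is monophyletic.

Yes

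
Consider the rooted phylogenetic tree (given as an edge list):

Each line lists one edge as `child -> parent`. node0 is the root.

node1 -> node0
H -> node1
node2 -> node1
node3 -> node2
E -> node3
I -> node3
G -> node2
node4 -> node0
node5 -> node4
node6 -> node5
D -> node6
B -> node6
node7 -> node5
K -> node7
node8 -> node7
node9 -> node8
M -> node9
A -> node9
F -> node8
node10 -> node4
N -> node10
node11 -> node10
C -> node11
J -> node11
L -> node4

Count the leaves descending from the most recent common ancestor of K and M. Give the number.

4

The MRCA of K and M is the node subtending (K,((M,A),F)).
That clade contains 4 terminal taxa: A, F, K, M.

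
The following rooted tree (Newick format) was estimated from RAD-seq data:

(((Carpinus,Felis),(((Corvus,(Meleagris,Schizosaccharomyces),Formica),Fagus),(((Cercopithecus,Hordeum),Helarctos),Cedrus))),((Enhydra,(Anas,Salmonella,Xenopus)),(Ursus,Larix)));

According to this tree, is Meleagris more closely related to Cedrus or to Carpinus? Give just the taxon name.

Cedrus

The MRCA of Meleagris and Cedrus subtends (((Corvus,(Meleagris,Schizosaccharomyces),Formica),Fagus),(((Cercopithecus,Hordeum),Helarctos),Cedrus)) (9 taxa).
The MRCA of Meleagris and Carpinus subtends ((Carpinus,Felis),(((Corvus,(Meleagris,Schizosaccharomyces),Formica),Fagus),(((Cercopithecus,Hordeum),Helarctos),Cedrus))) (11 taxa).
The first is nested inside the second, so Meleagris shares a more recent common ancestor with Cedrus.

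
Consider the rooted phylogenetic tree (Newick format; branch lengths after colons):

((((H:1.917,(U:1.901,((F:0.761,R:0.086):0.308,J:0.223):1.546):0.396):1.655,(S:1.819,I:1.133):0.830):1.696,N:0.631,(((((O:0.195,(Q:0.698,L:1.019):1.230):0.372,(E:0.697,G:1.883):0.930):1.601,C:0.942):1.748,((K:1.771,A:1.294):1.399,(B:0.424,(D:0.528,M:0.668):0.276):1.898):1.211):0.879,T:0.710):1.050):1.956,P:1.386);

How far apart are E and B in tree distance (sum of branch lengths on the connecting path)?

8.509

The path runs E → … → MRCA → … → B; the MRCA is the node subtending ((((O,(Q,L)),(E,G)),C),((K,A),(B,(D,M)))).
Branch lengths along that path: 0.697 + 0.930 + 1.601 + 1.748 + 1.211 + 1.898 + 0.424 = 8.509.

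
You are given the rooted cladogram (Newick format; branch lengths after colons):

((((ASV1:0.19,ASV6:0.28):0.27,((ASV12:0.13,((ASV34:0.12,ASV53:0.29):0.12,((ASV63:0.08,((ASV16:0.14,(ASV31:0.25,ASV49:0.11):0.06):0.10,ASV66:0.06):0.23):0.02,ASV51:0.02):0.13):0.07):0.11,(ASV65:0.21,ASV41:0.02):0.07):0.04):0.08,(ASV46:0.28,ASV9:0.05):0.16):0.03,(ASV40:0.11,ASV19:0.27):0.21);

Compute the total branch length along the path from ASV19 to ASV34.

1.05

The path runs ASV19 → … → MRCA → … → ASV34; the MRCA is the root of the tree.
Branch lengths along that path: 0.27 + 0.21 + 0.03 + 0.08 + 0.04 + 0.11 + 0.07 + 0.12 + 0.12 = 1.05.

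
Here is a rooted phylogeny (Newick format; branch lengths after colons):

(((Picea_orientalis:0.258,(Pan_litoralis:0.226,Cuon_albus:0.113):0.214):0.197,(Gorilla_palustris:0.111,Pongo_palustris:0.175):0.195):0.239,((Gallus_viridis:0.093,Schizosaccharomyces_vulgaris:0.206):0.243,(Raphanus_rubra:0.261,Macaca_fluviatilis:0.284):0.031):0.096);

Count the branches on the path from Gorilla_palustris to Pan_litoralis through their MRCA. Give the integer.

The MRCA of Gorilla_palustris and Pan_litoralis is the node subtending ((Picea_orientalis,(Pan_litoralis,Cuon_albus)),(Gorilla_palustris,Pongo_palustris)).
From Gorilla_palustris up to that node: 2 branches. From Pan_litoralis up to the same node: 3 branches. Total: 2 + 3 = 5.

5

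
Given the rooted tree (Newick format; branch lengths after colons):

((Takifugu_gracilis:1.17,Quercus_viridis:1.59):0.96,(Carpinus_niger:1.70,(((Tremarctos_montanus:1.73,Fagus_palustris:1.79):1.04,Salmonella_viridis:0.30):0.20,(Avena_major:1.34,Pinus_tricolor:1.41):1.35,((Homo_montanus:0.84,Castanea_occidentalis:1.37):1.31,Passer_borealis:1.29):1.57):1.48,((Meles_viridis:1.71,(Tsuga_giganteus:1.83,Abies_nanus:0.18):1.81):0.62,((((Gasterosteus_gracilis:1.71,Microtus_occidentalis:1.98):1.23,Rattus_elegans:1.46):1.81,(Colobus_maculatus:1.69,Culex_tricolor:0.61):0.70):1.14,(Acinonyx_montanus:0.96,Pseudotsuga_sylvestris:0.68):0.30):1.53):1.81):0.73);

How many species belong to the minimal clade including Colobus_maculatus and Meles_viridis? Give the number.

10

The MRCA of Colobus_maculatus and Meles_viridis is the node subtending ((Meles_viridis,(Tsuga_giganteus,Abies_nanus)),((((Gasterosteus_gracilis,Microtus_occidentalis),Rattus_elegans),(Colobus_maculatus,Culex_tricolor)),(Acinonyx_montanus,Pseudotsuga_sylvestris))).
That clade contains 10 terminal taxa: Abies_nanus, Acinonyx_montanus, Colobus_maculatus, Culex_tricolor, Gasterosteus_gracilis, Meles_viridis, Microtus_occidentalis, Pseudotsuga_sylvestris, Rattus_elegans, Tsuga_giganteus.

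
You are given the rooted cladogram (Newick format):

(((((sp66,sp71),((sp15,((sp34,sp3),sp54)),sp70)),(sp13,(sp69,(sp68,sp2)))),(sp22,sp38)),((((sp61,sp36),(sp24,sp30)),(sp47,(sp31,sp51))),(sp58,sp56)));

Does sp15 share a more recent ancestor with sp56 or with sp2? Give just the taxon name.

sp2

The MRCA of sp15 and sp2 subtends (((sp66,sp71),((sp15,((sp34,sp3),sp54)),sp70)),(sp13,(sp69,(sp68,sp2)))) (11 taxa).
The MRCA of sp15 and sp56 is the root, subtending the entire tree (22 taxa).
The first is nested inside the second, so sp15 shares a more recent common ancestor with sp2.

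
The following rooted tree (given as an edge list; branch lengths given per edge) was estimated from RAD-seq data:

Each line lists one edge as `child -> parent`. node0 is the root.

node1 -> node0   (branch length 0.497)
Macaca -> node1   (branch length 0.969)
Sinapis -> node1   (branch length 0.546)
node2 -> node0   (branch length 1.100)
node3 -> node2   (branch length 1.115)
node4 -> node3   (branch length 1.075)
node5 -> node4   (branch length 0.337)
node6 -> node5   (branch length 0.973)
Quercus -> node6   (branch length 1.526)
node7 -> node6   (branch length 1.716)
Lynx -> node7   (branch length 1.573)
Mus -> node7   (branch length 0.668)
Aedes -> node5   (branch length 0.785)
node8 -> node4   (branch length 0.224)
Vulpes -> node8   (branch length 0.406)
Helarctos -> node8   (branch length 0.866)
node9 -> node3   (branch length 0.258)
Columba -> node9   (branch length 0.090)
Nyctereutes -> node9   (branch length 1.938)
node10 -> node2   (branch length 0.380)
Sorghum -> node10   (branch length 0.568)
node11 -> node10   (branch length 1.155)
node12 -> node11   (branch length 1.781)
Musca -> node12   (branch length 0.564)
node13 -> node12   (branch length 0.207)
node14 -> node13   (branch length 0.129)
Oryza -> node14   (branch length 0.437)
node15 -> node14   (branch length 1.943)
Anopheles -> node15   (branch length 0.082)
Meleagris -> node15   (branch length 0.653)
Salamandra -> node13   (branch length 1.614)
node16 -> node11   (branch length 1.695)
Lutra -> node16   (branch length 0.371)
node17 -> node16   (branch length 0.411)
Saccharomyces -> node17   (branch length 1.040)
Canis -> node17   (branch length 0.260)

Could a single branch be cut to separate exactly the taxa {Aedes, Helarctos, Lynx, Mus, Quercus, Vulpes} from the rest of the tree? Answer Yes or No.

The most recent common ancestor of these taxa subtends (((Quercus,(Lynx,Mus)),Aedes),(Vulpes,Helarctos)).
That clade has exactly 6 tips — every listed taxon and nothing else — so the group is monophyletic.

Yes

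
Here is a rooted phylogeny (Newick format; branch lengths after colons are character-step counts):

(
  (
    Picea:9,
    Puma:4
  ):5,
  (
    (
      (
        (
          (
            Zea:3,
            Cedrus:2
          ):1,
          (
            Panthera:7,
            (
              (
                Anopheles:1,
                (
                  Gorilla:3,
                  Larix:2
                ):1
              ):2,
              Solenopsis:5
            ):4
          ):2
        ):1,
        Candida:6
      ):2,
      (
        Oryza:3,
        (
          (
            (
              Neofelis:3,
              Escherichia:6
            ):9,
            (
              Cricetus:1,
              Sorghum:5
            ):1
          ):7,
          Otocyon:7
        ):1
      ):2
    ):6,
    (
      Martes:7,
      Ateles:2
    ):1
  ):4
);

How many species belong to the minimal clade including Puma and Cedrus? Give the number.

18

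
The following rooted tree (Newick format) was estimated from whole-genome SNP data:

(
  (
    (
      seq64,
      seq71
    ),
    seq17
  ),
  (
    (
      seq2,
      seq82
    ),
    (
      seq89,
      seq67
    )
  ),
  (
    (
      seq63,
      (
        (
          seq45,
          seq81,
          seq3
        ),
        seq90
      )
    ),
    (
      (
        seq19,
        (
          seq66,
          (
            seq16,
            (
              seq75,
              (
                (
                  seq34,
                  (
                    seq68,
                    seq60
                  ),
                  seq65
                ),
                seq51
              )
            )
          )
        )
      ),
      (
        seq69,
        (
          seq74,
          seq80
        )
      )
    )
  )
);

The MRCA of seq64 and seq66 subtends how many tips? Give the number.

24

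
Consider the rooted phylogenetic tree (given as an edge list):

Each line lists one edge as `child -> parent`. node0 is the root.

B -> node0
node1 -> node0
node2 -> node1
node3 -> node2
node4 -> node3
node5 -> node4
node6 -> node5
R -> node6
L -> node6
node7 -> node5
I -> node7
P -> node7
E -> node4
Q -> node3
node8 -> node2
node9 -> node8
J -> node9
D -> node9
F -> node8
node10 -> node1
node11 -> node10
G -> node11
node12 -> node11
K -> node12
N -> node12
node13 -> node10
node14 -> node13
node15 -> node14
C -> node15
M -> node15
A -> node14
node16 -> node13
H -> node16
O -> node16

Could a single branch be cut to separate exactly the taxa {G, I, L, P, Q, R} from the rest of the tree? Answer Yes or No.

The MRCA of the listed taxa subtends ((((((R,L),(I,P)),E),Q),((J,D),F)),((G,(K,N)),(((C,M),A),(H,O)))).
That clade also contains A, C, D, E, F, H, J, K, M, N, O, which are not in the proposed group, so the group is not monophyletic.

No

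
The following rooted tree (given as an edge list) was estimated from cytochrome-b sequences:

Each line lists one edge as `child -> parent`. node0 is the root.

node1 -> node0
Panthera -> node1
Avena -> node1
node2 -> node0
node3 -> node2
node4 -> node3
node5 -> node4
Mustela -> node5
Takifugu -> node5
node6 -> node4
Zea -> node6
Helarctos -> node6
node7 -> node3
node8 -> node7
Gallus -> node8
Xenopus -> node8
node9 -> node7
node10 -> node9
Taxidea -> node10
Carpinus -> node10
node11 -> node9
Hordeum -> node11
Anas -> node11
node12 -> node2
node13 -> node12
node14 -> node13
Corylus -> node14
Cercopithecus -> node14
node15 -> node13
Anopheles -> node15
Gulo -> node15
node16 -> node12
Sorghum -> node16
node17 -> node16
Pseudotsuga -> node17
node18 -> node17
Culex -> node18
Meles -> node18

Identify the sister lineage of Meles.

Culex

Meles attaches to the tree at the node subtending (Culex,Meles).
The other lineage descending from that same node — the sister group — is the single tip Culex.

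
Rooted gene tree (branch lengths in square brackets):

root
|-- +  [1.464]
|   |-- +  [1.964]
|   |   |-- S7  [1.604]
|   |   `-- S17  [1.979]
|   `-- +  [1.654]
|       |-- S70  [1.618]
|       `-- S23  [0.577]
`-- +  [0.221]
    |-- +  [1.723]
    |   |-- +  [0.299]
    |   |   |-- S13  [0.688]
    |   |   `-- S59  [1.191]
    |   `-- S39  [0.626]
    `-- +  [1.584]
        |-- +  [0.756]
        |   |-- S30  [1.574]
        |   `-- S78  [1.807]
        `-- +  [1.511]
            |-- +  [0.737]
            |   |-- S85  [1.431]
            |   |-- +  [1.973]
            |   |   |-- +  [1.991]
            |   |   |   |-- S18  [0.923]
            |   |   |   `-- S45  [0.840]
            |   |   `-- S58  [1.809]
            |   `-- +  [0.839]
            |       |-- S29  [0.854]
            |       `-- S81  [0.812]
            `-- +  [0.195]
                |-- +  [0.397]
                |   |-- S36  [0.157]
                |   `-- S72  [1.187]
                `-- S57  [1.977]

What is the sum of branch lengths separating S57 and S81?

4.560

The path runs S57 → … → MRCA → … → S81; the MRCA is the node subtending ((S85,((S18,S45),S58),(S29,S81)),((S36,S72),S57)).
Branch lengths along that path: 1.977 + 0.195 + 0.737 + 0.839 + 0.812 = 4.560.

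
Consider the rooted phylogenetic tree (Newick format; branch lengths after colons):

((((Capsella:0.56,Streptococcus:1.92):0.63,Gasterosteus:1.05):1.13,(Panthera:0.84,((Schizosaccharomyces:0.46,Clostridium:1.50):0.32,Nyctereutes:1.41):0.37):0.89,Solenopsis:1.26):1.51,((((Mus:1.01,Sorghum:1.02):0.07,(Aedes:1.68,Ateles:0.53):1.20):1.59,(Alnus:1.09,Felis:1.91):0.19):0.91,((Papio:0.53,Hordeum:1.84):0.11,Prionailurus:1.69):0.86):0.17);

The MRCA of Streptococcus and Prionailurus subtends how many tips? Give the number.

The MRCA of Streptococcus and Prionailurus is the root, so the clade is the entire tree.
That clade contains 17 terminal taxa: Aedes, Alnus, Ateles, Capsella, Clostridium, Felis, Gasterosteus, Hordeum, Mus, Nyctereutes, Panthera, Papio, Prionailurus, Schizosaccharomyces, Solenopsis, Sorghum, Streptococcus.

17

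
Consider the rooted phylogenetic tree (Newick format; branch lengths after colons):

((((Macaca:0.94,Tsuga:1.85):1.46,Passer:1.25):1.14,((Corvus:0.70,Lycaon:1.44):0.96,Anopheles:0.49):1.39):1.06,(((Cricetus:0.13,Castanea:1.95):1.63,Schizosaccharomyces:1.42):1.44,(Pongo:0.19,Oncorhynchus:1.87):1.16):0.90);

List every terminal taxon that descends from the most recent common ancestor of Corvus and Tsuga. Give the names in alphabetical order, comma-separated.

Tracing Corvus: it sits inside (Corvus,Lycaon).
Tracing Tsuga: it sits inside (Macaca,Tsuga).
The smallest clade enclosing both is (((Macaca,Tsuga),Passer),((Corvus,Lycaon),Anopheles)); the answer is its 6 terminal taxa in alphabetical order.

Anopheles, Corvus, Lycaon, Macaca, Passer, Tsuga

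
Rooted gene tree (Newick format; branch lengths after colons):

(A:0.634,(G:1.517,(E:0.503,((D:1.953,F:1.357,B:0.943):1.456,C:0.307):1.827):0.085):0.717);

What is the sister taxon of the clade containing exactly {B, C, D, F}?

The clade containing exactly {B, C, D, F} attaches to the tree at the node subtending (E,((D,F,B),C)).
The other lineage descending from that same node — the sister group — is the single tip E.

E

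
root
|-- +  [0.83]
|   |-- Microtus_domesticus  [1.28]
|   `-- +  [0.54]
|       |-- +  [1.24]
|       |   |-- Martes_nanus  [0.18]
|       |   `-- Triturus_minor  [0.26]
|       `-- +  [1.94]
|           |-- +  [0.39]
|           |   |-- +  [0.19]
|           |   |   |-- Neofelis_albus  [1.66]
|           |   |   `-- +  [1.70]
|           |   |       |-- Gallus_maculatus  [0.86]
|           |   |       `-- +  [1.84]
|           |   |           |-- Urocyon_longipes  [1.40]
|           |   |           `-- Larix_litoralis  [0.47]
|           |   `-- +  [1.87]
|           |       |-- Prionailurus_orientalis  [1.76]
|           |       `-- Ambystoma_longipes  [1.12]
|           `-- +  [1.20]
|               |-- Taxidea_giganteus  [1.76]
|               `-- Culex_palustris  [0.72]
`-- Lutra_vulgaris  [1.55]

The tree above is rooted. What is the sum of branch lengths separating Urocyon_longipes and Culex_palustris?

7.44

The path runs Urocyon_longipes → … → MRCA → … → Culex_palustris; the MRCA is the node subtending (((Neofelis_albus,(Gallus_maculatus,(Urocyon_longipes,Larix_litoralis))),(Prionailurus_orientalis,Ambystoma_longipes)),(Taxidea_giganteus,Culex_palustris)).
Branch lengths along that path: 1.40 + 1.84 + 1.70 + 0.19 + 0.39 + 1.20 + 0.72 = 7.44.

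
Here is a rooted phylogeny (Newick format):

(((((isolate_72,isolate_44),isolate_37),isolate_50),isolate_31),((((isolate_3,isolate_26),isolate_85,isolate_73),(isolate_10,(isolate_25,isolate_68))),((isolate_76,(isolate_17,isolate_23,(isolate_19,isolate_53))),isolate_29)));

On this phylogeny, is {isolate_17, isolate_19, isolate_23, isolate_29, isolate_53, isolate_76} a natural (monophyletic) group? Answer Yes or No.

Yes

The most recent common ancestor of these taxa subtends ((isolate_76,(isolate_17,isolate_23,(isolate_19,isolate_53))),isolate_29).
That clade has exactly 6 tips — every listed taxon and nothing else — so the group is monophyletic.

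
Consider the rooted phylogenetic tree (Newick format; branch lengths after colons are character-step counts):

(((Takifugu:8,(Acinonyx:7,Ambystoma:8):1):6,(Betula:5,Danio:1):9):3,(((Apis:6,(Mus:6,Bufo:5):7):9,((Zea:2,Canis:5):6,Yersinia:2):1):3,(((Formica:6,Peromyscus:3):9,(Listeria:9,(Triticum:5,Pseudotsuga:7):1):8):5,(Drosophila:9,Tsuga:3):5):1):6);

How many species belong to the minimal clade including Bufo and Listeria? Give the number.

The MRCA of Bufo and Listeria is the node subtending (((Apis,(Mus,Bufo)),((Zea,Canis),Yersinia)),(((Formica,Peromyscus),(Listeria,(Triticum,Pseudotsuga))),(Drosophila,Tsuga))).
That clade contains 13 terminal taxa: Apis, Bufo, Canis, Drosophila, Formica, Listeria, Mus, Peromyscus, Pseudotsuga, Triticum, Tsuga, Yersinia, Zea.

13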